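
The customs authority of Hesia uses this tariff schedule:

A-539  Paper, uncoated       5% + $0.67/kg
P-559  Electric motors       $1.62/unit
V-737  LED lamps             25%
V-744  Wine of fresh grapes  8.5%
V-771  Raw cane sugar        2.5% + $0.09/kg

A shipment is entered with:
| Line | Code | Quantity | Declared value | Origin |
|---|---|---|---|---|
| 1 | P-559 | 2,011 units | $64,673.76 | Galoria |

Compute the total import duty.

$3,257.82

Line 1 (P-559, Galoria, 2,011 units, $64,673.76):
Base rate for P-559 is $1.62/unit.
Duty = 2,011 × $1.62 = $3,257.82.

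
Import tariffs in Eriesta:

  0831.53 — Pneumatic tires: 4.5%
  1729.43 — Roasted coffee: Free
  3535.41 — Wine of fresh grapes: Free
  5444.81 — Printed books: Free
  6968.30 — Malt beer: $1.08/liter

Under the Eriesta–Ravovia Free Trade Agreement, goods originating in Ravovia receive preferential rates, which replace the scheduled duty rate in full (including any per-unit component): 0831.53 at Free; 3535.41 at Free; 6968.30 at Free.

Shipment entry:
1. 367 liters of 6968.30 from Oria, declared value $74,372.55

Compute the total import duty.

Line 1 (6968.30, Oria, 367 liters, $74,372.55):
Base rate for 6968.30 is $1.08/liter.
6968.30 has an FTA preferential rate, but origin Oria is not Ravovia; base rate stands.
Duty = 367 × $1.08 = $396.36.

$396.36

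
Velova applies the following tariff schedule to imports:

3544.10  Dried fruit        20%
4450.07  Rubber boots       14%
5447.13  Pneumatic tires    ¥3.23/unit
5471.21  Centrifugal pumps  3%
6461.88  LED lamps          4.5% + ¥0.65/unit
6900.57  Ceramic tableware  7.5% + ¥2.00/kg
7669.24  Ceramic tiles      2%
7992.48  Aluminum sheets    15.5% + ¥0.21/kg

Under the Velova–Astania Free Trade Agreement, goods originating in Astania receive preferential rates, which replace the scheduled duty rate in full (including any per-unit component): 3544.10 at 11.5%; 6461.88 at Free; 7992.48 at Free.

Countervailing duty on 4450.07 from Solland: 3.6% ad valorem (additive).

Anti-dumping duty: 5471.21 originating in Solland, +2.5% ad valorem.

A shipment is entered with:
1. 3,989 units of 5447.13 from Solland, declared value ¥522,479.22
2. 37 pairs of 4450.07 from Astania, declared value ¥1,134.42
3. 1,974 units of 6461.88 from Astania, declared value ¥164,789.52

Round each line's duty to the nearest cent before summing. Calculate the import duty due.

Line 1 (5447.13, Solland, 3,989 units, ¥522,479.22):
Base rate for 5447.13 is ¥3.23/unit.
Duty = 3,989 × ¥3.23 = ¥12,884.47.
Line 2 (4450.07, Astania, 37 pairs, ¥1,134.42):
Base rate for 4450.07 is 14%.
Origin Astania is the FTA partner but 4450.07 is not on the preference list; base rate stands.
The additional-duty order on 4450.07 targets Solland, not Astania; it does not apply.
Duty = ¥1,134.42 × 14% = ¥158.82.
Line 3 (6461.88, Astania, 1,974 units, ¥164,789.52):
Base rate for 6461.88 is 4.5% + ¥0.65/unit.
Origin Astania qualifies under the Velova–Astania agreement and 6461.88 is covered: preferential rate Free applies instead.
Duty = ¥164,789.52 × 0% = ¥0.00.
Total = ¥12,884.47 + ¥158.82 + ¥0.00 = ¥13,043.29.

¥13,043.29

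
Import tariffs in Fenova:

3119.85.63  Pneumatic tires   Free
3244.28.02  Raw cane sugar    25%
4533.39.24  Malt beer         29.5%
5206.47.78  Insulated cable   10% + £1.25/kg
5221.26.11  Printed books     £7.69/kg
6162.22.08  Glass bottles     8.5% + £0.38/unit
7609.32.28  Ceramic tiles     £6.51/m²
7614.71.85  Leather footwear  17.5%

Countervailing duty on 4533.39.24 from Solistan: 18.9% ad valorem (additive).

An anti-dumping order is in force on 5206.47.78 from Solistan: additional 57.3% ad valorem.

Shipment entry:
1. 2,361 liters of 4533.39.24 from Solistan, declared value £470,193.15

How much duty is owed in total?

Line 1 (4533.39.24, Solistan, 2,361 liters, £470,193.15):
Base rate for 4533.39.24 is 29.5%.
Additional duty on 4533.39.24 from Solistan: +18.9%. Applied ad valorem rate: 29.5% + 18.9% = 48.4%.
Duty = £470,193.15 × 48.4% = £227,573.48.

£227,573.48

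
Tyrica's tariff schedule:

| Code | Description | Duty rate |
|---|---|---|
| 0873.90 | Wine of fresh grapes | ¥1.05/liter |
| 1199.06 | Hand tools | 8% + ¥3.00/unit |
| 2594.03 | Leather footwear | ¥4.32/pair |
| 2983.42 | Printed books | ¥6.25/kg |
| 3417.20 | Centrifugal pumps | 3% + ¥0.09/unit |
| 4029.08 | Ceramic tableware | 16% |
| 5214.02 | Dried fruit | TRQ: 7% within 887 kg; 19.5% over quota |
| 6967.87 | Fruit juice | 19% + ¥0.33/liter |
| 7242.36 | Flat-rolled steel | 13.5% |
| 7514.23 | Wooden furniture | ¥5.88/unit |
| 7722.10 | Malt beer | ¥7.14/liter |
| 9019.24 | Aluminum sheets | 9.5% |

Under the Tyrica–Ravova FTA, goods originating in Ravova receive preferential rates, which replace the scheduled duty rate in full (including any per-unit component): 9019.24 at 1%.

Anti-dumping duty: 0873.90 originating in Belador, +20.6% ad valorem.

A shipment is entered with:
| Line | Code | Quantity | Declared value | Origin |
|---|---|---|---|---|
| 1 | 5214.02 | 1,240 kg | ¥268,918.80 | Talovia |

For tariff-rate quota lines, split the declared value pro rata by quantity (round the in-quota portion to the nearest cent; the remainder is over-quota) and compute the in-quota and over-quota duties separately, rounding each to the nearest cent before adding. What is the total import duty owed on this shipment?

¥28,393.71

Line 1 (5214.02, Talovia, 1,240 kg, ¥268,918.80):
Code 5214.02 is under a tariff-rate quota (threshold 887 kg). In-quota: 887 kg at 7%; over-quota: 353 kg at 19.5%.
Pro-rata value split: in-quota = ¥268,918.80 × 887/1,240 = ¥192,363.69; over-quota = ¥268,918.80 − ¥192,363.69 = ¥76,555.11.
In-quota duty = ¥192,363.69 × 7% = ¥13,465.46. Over-quota duty = ¥76,555.11 × 19.5% = ¥14,928.25.
Line duty = ¥13,465.46 + ¥14,928.25 = ¥28,393.71.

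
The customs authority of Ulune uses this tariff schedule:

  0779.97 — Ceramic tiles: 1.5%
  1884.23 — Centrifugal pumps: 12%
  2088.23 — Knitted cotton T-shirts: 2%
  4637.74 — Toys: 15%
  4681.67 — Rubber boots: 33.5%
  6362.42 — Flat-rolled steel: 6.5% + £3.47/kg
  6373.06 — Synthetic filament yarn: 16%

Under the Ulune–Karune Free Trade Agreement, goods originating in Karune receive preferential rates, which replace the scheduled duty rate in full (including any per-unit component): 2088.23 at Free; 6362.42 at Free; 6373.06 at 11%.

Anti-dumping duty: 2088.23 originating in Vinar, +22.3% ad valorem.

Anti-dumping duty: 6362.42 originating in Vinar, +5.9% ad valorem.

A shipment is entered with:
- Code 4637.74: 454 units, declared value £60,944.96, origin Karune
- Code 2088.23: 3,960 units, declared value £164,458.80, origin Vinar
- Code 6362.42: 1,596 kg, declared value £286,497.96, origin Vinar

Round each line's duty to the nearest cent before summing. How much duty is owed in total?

Line 1 (4637.74, Karune, 454 units, £60,944.96):
Base rate for 4637.74 is 15%.
Origin Karune is the FTA partner but 4637.74 is not on the preference list; base rate stands.
Duty = £60,944.96 × 15% = £9,141.74.
Line 2 (2088.23, Vinar, 3,960 units, £164,458.80):
Base rate for 2088.23 is 2%.
2088.23 has an FTA preferential rate, but origin Vinar is not Karune; base rate stands.
Additional duty on 2088.23 from Vinar: +22.3%. Applied ad valorem rate: 2% + 22.3% = 24.3%.
Duty = £164,458.80 × 24.3% = £39,963.49.
Line 3 (6362.42, Vinar, 1,596 kg, £286,497.96):
Base rate for 6362.42 is 6.5% + £3.47/kg.
6362.42 has an FTA preferential rate, but origin Vinar is not Karune; base rate stands.
Additional duty on 6362.42 from Vinar: +5.9%. Applied ad valorem rate: 6.5% + 5.9% = 12.4%.
Duty = £286,497.96 × 12.4% + 1,596 × £3.47 = £41,063.87.
Total = £9,141.74 + £39,963.49 + £41,063.87 = £90,169.10.

£90,169.10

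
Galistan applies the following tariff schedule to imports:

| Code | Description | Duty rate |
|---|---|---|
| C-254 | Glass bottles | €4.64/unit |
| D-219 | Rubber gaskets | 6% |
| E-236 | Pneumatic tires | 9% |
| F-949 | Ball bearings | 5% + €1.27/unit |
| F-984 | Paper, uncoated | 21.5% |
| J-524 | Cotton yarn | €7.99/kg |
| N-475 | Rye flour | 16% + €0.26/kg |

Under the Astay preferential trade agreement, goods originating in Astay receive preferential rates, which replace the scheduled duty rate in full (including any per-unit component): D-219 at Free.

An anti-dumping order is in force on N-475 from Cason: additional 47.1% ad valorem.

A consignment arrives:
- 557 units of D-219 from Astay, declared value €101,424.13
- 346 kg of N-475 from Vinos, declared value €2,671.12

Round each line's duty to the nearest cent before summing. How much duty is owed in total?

Line 1 (D-219, Astay, 557 units, €101,424.13):
Base rate for D-219 is 6%.
Origin Astay qualifies under the Galistan–Astay agreement and D-219 is covered: preferential rate Free applies instead.
Duty = €101,424.13 × 0% = €0.00.
Line 2 (N-475, Vinos, 346 kg, €2,671.12):
Base rate for N-475 is 16% + €0.26/kg.
The additional-duty order on N-475 targets Cason, not Vinos; it does not apply.
Duty = €2,671.12 × 16% + 346 × €0.26 = €517.34.
Total = €0.00 + €517.34 = €517.34.

€517.34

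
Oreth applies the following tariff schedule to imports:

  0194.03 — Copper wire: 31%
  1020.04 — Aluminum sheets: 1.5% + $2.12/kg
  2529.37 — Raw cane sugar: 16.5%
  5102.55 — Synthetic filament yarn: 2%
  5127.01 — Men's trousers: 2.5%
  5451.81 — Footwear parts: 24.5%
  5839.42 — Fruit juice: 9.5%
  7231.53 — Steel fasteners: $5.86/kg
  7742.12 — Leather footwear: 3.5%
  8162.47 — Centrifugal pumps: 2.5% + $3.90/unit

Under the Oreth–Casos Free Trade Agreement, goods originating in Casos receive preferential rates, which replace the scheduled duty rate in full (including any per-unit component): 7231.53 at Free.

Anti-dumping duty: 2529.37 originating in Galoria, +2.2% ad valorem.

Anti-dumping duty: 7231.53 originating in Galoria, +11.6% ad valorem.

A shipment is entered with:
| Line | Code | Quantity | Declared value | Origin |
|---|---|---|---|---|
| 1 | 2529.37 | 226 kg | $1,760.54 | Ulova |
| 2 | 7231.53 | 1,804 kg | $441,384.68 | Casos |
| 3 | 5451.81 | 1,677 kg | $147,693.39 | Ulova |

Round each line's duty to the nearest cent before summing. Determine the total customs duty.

$36,475.37

Line 1 (2529.37, Ulova, 226 kg, $1,760.54):
Base rate for 2529.37 is 16.5%.
The additional-duty order on 2529.37 targets Galoria, not Ulova; it does not apply.
Duty = $1,760.54 × 16.5% = $290.49.
Line 2 (7231.53, Casos, 1,804 kg, $441,384.68):
Base rate for 7231.53 is $5.86/kg.
Origin Casos qualifies under the Oreth–Casos agreement and 7231.53 is covered: preferential rate Free applies instead.
The additional-duty order on 7231.53 targets Galoria, not Casos; it does not apply.
Duty = $441,384.68 × 0% = $0.00.
Line 3 (5451.81, Ulova, 1,677 kg, $147,693.39):
Base rate for 5451.81 is 24.5%.
Duty = $147,693.39 × 24.5% = $36,184.88.
Total = $290.49 + $0.00 + $36,184.88 = $36,475.37.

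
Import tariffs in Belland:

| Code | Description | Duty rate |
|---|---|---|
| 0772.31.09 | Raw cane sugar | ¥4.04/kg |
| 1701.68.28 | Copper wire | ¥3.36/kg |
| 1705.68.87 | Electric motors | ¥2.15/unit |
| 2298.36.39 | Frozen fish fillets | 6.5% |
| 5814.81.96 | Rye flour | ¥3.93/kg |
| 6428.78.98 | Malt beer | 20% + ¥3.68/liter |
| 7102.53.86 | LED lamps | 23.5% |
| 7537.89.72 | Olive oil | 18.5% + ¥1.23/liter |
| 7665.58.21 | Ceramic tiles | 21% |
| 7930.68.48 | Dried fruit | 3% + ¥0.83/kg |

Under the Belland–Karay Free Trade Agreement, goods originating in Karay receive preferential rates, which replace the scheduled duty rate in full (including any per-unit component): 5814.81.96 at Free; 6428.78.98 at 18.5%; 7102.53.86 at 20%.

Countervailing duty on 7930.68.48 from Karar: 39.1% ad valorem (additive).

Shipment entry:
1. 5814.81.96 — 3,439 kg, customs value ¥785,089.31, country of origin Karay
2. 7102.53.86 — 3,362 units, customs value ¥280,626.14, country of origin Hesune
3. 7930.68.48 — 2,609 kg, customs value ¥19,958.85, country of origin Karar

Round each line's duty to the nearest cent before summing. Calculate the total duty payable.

Line 1 (5814.81.96, Karay, 3,439 kg, ¥785,089.31):
Base rate for 5814.81.96 is ¥3.93/kg.
Origin Karay qualifies under the Belland–Karay agreement and 5814.81.96 is covered: preferential rate Free applies instead.
Duty = ¥785,089.31 × 0% = ¥0.00.
Line 2 (7102.53.86, Hesune, 3,362 units, ¥280,626.14):
Base rate for 7102.53.86 is 23.5%.
7102.53.86 has an FTA preferential rate, but origin Hesune is not Karay; base rate stands.
Duty = ¥280,626.14 × 23.5% = ¥65,947.14.
Line 3 (7930.68.48, Karar, 2,609 kg, ¥19,958.85):
Base rate for 7930.68.48 is 3% + ¥0.83/kg.
Additional duty on 7930.68.48 from Karar: +39.1%. Applied ad valorem rate: 3% + 39.1% = 42.1%.
Duty = ¥19,958.85 × 42.1% + 2,609 × ¥0.83 = ¥10,568.15.
Total = ¥0.00 + ¥65,947.14 + ¥10,568.15 = ¥76,515.29.

¥76,515.29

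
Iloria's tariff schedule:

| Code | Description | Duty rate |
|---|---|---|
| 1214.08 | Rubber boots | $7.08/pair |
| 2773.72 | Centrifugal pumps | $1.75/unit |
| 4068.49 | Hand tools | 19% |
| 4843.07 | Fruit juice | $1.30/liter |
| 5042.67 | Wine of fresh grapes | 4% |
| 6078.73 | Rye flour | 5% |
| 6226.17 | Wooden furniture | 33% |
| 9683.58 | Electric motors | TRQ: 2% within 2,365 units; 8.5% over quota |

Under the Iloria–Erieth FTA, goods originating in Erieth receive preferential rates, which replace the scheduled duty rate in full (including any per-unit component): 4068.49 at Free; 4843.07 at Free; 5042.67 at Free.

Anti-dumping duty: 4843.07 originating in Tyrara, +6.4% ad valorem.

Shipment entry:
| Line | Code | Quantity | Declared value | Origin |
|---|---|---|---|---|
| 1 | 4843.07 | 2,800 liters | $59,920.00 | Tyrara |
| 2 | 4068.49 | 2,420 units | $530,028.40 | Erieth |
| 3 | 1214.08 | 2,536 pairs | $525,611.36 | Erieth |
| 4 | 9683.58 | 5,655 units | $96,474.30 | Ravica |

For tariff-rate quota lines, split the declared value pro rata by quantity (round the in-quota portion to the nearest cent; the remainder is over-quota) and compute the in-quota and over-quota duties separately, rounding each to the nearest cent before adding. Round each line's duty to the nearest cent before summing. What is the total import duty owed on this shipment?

$31,007.53

Line 1 (4843.07, Tyrara, 2,800 liters, $59,920.00):
Base rate for 4843.07 is $1.30/liter.
4843.07 has an FTA preferential rate, but origin Tyrara is not Erieth; base rate stands.
Additional duty on 4843.07 from Tyrara: +6.4% ad valorem. Applied ad valorem rate = 6.4%.
Duty = $59,920.00 × 6.4% + 2,800 × $1.30 = $7,474.88.
Line 2 (4068.49, Erieth, 2,420 units, $530,028.40):
Base rate for 4068.49 is 19%.
Origin Erieth qualifies under the Iloria–Erieth agreement and 4068.49 is covered: preferential rate Free applies instead.
Duty = $530,028.40 × 0% = $0.00.
Line 3 (1214.08, Erieth, 2,536 pairs, $525,611.36):
Base rate for 1214.08 is $7.08/pair.
Origin Erieth is the FTA partner but 1214.08 is not on the preference list; base rate stands.
Duty = 2,536 × $7.08 = $17,954.88.
Line 4 (9683.58, Ravica, 5,655 units, $96,474.30):
Code 9683.58 is under a tariff-rate quota (threshold 2,365 units). In-quota: 2,365 units at 2%; over-quota: 3,290 units at 8.5%.
Pro-rata value split: in-quota = $96,474.30 × 2,365/5,655 = $40,346.90; over-quota = $96,474.30 − $40,346.90 = $56,127.40.
In-quota duty = $40,346.90 × 2% = $806.94. Over-quota duty = $56,127.40 × 8.5% = $4,770.83.
Line duty = $806.94 + $4,770.83 = $5,577.77.
Total = $7,474.88 + $0.00 + $17,954.88 + $5,577.77 = $31,007.53.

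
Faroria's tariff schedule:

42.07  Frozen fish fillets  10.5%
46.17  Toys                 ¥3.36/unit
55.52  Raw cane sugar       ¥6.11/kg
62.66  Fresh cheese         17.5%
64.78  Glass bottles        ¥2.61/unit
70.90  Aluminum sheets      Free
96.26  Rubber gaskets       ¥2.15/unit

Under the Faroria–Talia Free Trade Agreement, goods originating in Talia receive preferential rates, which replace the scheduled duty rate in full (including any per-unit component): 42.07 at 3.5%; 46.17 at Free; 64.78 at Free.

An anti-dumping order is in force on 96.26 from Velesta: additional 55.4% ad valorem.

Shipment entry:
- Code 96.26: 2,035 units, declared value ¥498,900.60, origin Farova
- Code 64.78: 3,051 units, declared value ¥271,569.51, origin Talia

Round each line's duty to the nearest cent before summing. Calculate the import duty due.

Line 1 (96.26, Farova, 2,035 units, ¥498,900.60):
Base rate for 96.26 is ¥2.15/unit.
The additional-duty order on 96.26 targets Velesta, not Farova; it does not apply.
Duty = 2,035 × ¥2.15 = ¥4,375.25.
Line 2 (64.78, Talia, 3,051 units, ¥271,569.51):
Base rate for 64.78 is ¥2.61/unit.
Origin Talia qualifies under the Faroria–Talia agreement and 64.78 is covered: preferential rate Free applies instead.
Duty = ¥271,569.51 × 0% = ¥0.00.
Total = ¥4,375.25 + ¥0.00 = ¥4,375.25.

¥4,375.25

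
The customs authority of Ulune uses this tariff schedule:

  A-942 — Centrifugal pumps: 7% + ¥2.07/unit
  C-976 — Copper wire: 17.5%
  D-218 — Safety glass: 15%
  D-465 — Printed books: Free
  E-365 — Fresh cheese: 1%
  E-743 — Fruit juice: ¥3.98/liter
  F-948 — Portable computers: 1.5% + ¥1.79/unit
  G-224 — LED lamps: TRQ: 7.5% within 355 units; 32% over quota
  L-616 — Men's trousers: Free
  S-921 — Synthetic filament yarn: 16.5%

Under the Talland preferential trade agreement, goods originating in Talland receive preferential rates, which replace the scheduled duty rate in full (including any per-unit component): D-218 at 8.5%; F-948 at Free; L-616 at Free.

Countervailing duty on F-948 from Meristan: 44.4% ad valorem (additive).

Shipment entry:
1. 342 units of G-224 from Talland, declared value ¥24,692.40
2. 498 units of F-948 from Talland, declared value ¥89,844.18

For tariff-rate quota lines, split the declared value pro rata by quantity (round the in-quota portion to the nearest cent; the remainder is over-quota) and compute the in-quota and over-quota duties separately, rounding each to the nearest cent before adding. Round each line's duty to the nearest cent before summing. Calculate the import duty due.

¥1,851.93

Line 1 (G-224, Talland, 342 units, ¥24,692.40):
Code G-224 is under a tariff-rate quota (threshold 355 units). Quantity 342 units is within the quota, so the in-quota rate 7.5% applies to the full value.
Duty = ¥24,692.40 × 7.5% = ¥1,851.93.
Line 2 (F-948, Talland, 498 units, ¥89,844.18):
Base rate for F-948 is 1.5% + ¥1.79/unit.
Origin Talland qualifies under the Ulune–Talland agreement and F-948 is covered: preferential rate Free applies instead.
The additional-duty order on F-948 targets Meristan, not Talland; it does not apply.
Duty = ¥89,844.18 × 0% = ¥0.00.
Total = ¥1,851.93 + ¥0.00 = ¥1,851.93.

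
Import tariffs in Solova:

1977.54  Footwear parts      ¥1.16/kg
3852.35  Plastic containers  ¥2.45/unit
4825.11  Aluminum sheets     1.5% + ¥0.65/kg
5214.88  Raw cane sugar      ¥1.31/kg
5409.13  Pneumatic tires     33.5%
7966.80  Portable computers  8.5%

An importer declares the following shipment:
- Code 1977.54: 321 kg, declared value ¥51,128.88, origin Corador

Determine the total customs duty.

¥372.36

Line 1 (1977.54, Corador, 321 kg, ¥51,128.88):
Base rate for 1977.54 is ¥1.16/kg.
Duty = 321 × ¥1.16 = ¥372.36.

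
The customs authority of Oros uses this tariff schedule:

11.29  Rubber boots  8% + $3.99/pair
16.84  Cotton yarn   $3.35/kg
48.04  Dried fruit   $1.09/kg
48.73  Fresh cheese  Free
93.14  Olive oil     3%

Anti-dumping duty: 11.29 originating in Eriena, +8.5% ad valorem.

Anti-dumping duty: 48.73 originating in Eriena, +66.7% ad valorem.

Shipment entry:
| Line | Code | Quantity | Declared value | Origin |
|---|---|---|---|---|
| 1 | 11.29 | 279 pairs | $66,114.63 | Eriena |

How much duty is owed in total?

Line 1 (11.29, Eriena, 279 pairs, $66,114.63):
Base rate for 11.29 is 8% + $3.99/pair.
Additional duty on 11.29 from Eriena: +8.5%. Applied ad valorem rate: 8% + 8.5% = 16.5%.
Duty = $66,114.63 × 16.5% + 279 × $3.99 = $12,022.12.

$12,022.12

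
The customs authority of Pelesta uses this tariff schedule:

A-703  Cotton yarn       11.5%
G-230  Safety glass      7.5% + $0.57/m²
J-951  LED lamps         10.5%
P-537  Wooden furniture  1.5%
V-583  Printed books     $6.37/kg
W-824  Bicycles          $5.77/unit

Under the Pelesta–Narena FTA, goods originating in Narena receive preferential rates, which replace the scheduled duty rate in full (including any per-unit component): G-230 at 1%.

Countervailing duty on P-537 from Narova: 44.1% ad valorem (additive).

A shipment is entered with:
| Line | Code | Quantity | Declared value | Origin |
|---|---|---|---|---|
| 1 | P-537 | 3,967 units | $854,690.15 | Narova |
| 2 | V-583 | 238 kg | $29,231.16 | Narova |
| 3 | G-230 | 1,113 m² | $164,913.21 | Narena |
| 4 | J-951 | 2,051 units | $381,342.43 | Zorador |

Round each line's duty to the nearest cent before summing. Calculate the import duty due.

$432,944.86

Line 1 (P-537, Narova, 3,967 units, $854,690.15):
Base rate for P-537 is 1.5%.
Additional duty on P-537 from Narova: +44.1%. Applied ad valorem rate: 1.5% + 44.1% = 45.6%.
Duty = $854,690.15 × 45.6% = $389,738.71.
Line 2 (V-583, Narova, 238 kg, $29,231.16):
Base rate for V-583 is $6.37/kg.
Duty = 238 × $6.37 = $1,516.06.
Line 3 (G-230, Narena, 1,113 m², $164,913.21):
Base rate for G-230 is 7.5% + $0.57/m².
Origin Narena qualifies under the Pelesta–Narena agreement and G-230 is covered: preferential rate 1% applies instead.
Duty = $164,913.21 × 1% = $1,649.13.
Line 4 (J-951, Zorador, 2,051 units, $381,342.43):
Base rate for J-951 is 10.5%.
Duty = $381,342.43 × 10.5% = $40,040.96.
Total = $389,738.71 + $1,516.06 + $1,649.13 + $40,040.96 = $432,944.86.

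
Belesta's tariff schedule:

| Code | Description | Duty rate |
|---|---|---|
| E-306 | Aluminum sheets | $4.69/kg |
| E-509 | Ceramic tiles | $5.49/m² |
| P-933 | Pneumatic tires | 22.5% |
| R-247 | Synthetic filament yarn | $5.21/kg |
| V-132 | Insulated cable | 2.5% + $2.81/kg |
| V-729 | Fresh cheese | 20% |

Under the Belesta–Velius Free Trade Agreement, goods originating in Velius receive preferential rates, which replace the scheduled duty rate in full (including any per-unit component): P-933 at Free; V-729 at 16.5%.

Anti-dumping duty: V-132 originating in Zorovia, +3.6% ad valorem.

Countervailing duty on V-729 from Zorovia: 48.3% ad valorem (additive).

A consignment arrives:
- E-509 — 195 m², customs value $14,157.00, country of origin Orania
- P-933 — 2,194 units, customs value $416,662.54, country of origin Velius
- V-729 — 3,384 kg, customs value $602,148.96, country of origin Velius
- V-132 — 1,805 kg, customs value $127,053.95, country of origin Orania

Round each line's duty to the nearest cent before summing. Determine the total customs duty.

$108,673.53

Line 1 (E-509, Orania, 195 m², $14,157.00):
Base rate for E-509 is $5.49/m².
Duty = 195 × $5.49 = $1,070.55.
Line 2 (P-933, Velius, 2,194 units, $416,662.54):
Base rate for P-933 is 22.5%.
Origin Velius qualifies under the Belesta–Velius agreement and P-933 is covered: preferential rate Free applies instead.
Duty = $416,662.54 × 0% = $0.00.
Line 3 (V-729, Velius, 3,384 kg, $602,148.96):
Base rate for V-729 is 20%.
Origin Velius qualifies under the Belesta–Velius agreement and V-729 is covered: preferential rate 16.5% applies instead.
The additional-duty order on V-729 targets Zorovia, not Velius; it does not apply.
Duty = $602,148.96 × 16.5% = $99,354.58.
Line 4 (V-132, Orania, 1,805 kg, $127,053.95):
Base rate for V-132 is 2.5% + $2.81/kg.
The additional-duty order on V-132 targets Zorovia, not Orania; it does not apply.
Duty = $127,053.95 × 2.5% + 1,805 × $2.81 = $8,248.40.
Total = $1,070.55 + $0.00 + $99,354.58 + $8,248.40 = $108,673.53.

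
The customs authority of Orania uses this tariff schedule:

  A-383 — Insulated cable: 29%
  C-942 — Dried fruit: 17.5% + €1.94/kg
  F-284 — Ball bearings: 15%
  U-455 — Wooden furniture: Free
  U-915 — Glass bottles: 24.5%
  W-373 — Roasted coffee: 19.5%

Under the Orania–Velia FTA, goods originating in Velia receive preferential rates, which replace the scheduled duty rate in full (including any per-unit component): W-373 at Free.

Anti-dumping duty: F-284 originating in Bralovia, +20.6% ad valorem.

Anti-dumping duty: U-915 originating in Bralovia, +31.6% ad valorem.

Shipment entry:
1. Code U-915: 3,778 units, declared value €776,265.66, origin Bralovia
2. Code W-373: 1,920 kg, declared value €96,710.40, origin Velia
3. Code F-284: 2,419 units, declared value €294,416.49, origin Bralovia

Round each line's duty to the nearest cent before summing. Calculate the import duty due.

€540,297.31

Line 1 (U-915, Bralovia, 3,778 units, €776,265.66):
Base rate for U-915 is 24.5%.
Additional duty on U-915 from Bralovia: +31.6%. Applied ad valorem rate: 24.5% + 31.6% = 56.1%.
Duty = €776,265.66 × 56.1% = €435,485.04.
Line 2 (W-373, Velia, 1,920 kg, €96,710.40):
Base rate for W-373 is 19.5%.
Origin Velia qualifies under the Orania–Velia agreement and W-373 is covered: preferential rate Free applies instead.
Duty = €96,710.40 × 0% = €0.00.
Line 3 (F-284, Bralovia, 2,419 units, €294,416.49):
Base rate for F-284 is 15%.
Additional duty on F-284 from Bralovia: +20.6%. Applied ad valorem rate: 15% + 20.6% = 35.6%.
Duty = €294,416.49 × 35.6% = €104,812.27.
Total = €435,485.04 + €0.00 + €104,812.27 = €540,297.31.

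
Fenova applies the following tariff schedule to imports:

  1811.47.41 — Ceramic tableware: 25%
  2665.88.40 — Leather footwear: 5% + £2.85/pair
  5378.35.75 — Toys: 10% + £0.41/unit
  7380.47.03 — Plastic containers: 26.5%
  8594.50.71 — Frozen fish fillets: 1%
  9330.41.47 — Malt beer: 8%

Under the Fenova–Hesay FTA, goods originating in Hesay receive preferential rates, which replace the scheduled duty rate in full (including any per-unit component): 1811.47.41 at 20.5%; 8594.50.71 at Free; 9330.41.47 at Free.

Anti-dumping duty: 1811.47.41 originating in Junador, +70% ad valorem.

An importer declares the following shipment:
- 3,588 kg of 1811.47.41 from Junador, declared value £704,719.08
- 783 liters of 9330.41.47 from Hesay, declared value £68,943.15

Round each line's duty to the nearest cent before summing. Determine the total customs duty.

£669,483.13

Line 1 (1811.47.41, Junador, 3,588 kg, £704,719.08):
Base rate for 1811.47.41 is 25%.
1811.47.41 has an FTA preferential rate, but origin Junador is not Hesay; base rate stands.
Additional duty on 1811.47.41 from Junador: +70%. Applied ad valorem rate: 25% + 70% = 95%.
Duty = £704,719.08 × 95% = £669,483.13.
Line 2 (9330.41.47, Hesay, 783 liters, £68,943.15):
Base rate for 9330.41.47 is 8%.
Origin Hesay qualifies under the Fenova–Hesay agreement and 9330.41.47 is covered: preferential rate Free applies instead.
Duty = £68,943.15 × 0% = £0.00.
Total = £669,483.13 + £0.00 = £669,483.13.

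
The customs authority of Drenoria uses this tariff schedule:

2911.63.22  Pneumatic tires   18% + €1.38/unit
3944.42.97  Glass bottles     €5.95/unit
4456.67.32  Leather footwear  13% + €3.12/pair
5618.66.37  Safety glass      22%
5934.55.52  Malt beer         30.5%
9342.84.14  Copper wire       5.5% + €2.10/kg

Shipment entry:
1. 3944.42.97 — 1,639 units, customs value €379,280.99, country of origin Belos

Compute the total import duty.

€9,752.05

Line 1 (3944.42.97, Belos, 1,639 units, €379,280.99):
Base rate for 3944.42.97 is €5.95/unit.
Duty = 1,639 × €5.95 = €9,752.05.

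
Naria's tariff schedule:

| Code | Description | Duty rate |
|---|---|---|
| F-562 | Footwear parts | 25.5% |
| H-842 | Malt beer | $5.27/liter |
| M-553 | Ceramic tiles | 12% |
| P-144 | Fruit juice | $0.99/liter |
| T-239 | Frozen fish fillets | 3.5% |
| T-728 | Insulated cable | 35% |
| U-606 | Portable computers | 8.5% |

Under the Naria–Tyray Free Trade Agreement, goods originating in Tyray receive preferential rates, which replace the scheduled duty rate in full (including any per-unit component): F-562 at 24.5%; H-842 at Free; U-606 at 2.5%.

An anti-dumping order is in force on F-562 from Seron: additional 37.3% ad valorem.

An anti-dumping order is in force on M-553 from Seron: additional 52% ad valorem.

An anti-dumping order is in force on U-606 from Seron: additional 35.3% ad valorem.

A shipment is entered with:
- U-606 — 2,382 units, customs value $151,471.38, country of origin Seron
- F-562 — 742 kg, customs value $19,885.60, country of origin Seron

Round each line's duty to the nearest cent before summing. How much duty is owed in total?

$78,832.62

Line 1 (U-606, Seron, 2,382 units, $151,471.38):
Base rate for U-606 is 8.5%.
U-606 has an FTA preferential rate, but origin Seron is not Tyray; base rate stands.
Additional duty on U-606 from Seron: +35.3%. Applied ad valorem rate: 8.5% + 35.3% = 43.8%.
Duty = $151,471.38 × 43.8% = $66,344.46.
Line 2 (F-562, Seron, 742 kg, $19,885.60):
Base rate for F-562 is 25.5%.
F-562 has an FTA preferential rate, but origin Seron is not Tyray; base rate stands.
Additional duty on F-562 from Seron: +37.3%. Applied ad valorem rate: 25.5% + 37.3% = 62.8%.
Duty = $19,885.60 × 62.8% = $12,488.16.
Total = $66,344.46 + $12,488.16 = $78,832.62.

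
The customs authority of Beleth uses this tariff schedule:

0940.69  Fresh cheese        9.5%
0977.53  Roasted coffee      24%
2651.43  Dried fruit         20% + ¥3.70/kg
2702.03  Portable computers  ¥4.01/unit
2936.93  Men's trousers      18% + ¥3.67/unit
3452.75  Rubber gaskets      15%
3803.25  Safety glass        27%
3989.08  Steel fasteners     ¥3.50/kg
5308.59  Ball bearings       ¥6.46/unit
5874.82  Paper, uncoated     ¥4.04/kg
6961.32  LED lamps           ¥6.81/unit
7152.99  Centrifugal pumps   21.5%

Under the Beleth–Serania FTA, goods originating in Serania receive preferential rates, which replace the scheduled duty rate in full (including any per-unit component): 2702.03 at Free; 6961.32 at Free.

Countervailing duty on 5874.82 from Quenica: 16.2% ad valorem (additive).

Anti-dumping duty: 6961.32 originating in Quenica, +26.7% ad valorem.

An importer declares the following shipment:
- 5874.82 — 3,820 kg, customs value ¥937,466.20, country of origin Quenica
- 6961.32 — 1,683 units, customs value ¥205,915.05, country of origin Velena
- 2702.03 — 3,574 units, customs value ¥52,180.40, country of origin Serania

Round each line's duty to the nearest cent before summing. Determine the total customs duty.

Line 1 (5874.82, Quenica, 3,820 kg, ¥937,466.20):
Base rate for 5874.82 is ¥4.04/kg.
Additional duty on 5874.82 from Quenica: +16.2% ad valorem. Applied ad valorem rate = 16.2%.
Duty = ¥937,466.20 × 16.2% + 3,820 × ¥4.04 = ¥167,302.32.
Line 2 (6961.32, Velena, 1,683 units, ¥205,915.05):
Base rate for 6961.32 is ¥6.81/unit.
6961.32 has an FTA preferential rate, but origin Velena is not Serania; base rate stands.
The additional-duty order on 6961.32 targets Quenica, not Velena; it does not apply.
Duty = 1,683 × ¥6.81 = ¥11,461.23.
Line 3 (2702.03, Serania, 3,574 units, ¥52,180.40):
Base rate for 2702.03 is ¥4.01/unit.
Origin Serania qualifies under the Beleth–Serania agreement and 2702.03 is covered: preferential rate Free applies instead.
Duty = ¥52,180.40 × 0% = ¥0.00.
Total = ¥167,302.32 + ¥11,461.23 + ¥0.00 = ¥178,763.55.

¥178,763.55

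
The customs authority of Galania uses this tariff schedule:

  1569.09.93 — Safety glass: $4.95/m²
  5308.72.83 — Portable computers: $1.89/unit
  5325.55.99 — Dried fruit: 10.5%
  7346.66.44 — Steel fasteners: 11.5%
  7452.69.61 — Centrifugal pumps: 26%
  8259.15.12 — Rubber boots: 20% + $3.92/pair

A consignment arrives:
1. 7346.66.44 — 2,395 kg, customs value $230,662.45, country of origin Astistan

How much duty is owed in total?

$26,526.18

Line 1 (7346.66.44, Astistan, 2,395 kg, $230,662.45):
Base rate for 7346.66.44 is 11.5%.
Duty = $230,662.45 × 11.5% = $26,526.18.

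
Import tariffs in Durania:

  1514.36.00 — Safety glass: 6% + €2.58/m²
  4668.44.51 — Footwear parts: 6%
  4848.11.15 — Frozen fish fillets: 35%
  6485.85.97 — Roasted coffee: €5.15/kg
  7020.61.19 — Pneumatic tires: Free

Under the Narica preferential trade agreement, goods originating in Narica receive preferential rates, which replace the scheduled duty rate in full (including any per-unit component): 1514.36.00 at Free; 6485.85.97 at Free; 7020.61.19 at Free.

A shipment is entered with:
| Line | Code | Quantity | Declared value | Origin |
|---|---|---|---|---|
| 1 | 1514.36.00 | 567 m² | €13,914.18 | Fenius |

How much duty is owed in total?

Line 1 (1514.36.00, Fenius, 567 m², €13,914.18):
Base rate for 1514.36.00 is 6% + €2.58/m².
1514.36.00 has an FTA preferential rate, but origin Fenius is not Narica; base rate stands.
Duty = €13,914.18 × 6% + 567 × €2.58 = €2,297.71.

€2,297.71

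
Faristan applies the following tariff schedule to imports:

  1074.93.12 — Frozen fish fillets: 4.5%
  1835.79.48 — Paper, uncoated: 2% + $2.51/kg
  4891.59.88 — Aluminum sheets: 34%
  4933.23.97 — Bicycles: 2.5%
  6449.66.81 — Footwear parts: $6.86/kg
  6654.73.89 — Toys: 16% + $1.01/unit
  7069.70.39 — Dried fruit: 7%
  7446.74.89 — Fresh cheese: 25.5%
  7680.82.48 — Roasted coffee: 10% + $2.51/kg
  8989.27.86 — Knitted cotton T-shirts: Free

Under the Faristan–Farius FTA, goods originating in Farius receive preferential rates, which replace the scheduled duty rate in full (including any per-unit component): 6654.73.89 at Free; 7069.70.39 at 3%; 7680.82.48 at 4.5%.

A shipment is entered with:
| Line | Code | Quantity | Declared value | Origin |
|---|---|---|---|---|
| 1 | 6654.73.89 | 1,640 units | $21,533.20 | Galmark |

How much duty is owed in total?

$5,101.71

Line 1 (6654.73.89, Galmark, 1,640 units, $21,533.20):
Base rate for 6654.73.89 is 16% + $1.01/unit.
6654.73.89 has an FTA preferential rate, but origin Galmark is not Farius; base rate stands.
Duty = $21,533.20 × 16% + 1,640 × $1.01 = $5,101.71.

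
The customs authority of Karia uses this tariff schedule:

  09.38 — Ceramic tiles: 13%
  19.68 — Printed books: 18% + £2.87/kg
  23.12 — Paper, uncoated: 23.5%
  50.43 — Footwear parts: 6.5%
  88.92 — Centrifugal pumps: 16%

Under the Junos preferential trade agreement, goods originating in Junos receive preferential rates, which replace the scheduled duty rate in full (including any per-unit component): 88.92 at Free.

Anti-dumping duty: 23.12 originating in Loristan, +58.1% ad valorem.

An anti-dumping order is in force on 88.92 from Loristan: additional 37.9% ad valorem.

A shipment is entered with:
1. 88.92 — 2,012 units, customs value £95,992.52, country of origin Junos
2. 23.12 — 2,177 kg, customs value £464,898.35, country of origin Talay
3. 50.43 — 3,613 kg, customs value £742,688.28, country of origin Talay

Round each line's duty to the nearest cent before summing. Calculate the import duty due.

Line 1 (88.92, Junos, 2,012 units, £95,992.52):
Base rate for 88.92 is 16%.
Origin Junos qualifies under the Karia–Junos agreement and 88.92 is covered: preferential rate Free applies instead.
The additional-duty order on 88.92 targets Loristan, not Junos; it does not apply.
Duty = £95,992.52 × 0% = £0.00.
Line 2 (23.12, Talay, 2,177 kg, £464,898.35):
Base rate for 23.12 is 23.5%.
The additional-duty order on 23.12 targets Loristan, not Talay; it does not apply.
Duty = £464,898.35 × 23.5% = £109,251.11.
Line 3 (50.43, Talay, 3,613 kg, £742,688.28):
Base rate for 50.43 is 6.5%.
Duty = £742,688.28 × 6.5% = £48,274.74.
Total = £0.00 + £109,251.11 + £48,274.74 = £157,525.85.

£157,525.85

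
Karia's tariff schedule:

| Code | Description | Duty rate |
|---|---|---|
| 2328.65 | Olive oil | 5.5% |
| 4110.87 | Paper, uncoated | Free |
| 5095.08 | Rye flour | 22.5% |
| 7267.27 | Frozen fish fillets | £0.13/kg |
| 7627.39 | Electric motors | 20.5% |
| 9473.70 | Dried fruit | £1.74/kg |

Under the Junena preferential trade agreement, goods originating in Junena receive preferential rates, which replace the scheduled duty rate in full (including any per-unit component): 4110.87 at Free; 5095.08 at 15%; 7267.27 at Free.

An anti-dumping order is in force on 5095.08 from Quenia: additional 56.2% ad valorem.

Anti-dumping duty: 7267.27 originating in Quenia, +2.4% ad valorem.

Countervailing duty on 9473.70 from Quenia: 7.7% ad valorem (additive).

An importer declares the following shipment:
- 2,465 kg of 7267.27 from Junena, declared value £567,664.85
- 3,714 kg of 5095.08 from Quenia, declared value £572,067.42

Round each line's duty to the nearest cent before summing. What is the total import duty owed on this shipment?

£450,217.06

Line 1 (7267.27, Junena, 2,465 kg, £567,664.85):
Base rate for 7267.27 is £0.13/kg.
Origin Junena qualifies under the Karia–Junena agreement and 7267.27 is covered: preferential rate Free applies instead.
The additional-duty order on 7267.27 targets Quenia, not Junena; it does not apply.
Duty = £567,664.85 × 0% = £0.00.
Line 2 (5095.08, Quenia, 3,714 kg, £572,067.42):
Base rate for 5095.08 is 22.5%.
5095.08 has an FTA preferential rate, but origin Quenia is not Junena; base rate stands.
Additional duty on 5095.08 from Quenia: +56.2%. Applied ad valorem rate: 22.5% + 56.2% = 78.7%.
Duty = £572,067.42 × 78.7% = £450,217.06.
Total = £0.00 + £450,217.06 = £450,217.06.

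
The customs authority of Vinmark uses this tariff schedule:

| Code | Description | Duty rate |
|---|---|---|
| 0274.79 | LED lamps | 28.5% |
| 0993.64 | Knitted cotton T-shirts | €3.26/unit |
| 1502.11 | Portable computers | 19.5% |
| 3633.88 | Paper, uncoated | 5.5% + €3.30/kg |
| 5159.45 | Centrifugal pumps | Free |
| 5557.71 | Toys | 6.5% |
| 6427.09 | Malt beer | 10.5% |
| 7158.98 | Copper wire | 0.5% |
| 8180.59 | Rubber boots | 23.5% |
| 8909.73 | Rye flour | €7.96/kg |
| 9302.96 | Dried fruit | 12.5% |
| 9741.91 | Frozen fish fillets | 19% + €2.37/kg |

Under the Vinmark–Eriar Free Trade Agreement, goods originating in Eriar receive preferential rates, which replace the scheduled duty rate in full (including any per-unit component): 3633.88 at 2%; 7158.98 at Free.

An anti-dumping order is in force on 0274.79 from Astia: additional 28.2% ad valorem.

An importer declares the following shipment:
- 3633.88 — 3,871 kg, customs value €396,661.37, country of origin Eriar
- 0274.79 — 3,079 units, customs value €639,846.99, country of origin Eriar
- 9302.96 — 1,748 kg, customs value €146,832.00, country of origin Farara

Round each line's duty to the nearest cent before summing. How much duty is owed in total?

€208,643.62

Line 1 (3633.88, Eriar, 3,871 kg, €396,661.37):
Base rate for 3633.88 is 5.5% + €3.30/kg.
Origin Eriar qualifies under the Vinmark–Eriar agreement and 3633.88 is covered: preferential rate 2% applies instead.
Duty = €396,661.37 × 2% = €7,933.23.
Line 2 (0274.79, Eriar, 3,079 units, €639,846.99):
Base rate for 0274.79 is 28.5%.
Origin Eriar is the FTA partner but 0274.79 is not on the preference list; base rate stands.
The additional-duty order on 0274.79 targets Astia, not Eriar; it does not apply.
Duty = €639,846.99 × 28.5% = €182,356.39.
Line 3 (9302.96, Farara, 1,748 kg, €146,832.00):
Base rate for 9302.96 is 12.5%.
Duty = €146,832.00 × 12.5% = €18,354.00.
Total = €7,933.23 + €182,356.39 + €18,354.00 = €208,643.62.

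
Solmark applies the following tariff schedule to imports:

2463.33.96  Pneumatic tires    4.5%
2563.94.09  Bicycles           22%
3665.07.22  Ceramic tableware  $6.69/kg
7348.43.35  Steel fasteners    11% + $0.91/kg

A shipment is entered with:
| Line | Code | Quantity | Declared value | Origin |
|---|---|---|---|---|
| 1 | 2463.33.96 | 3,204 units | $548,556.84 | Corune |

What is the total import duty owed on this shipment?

Line 1 (2463.33.96, Corune, 3,204 units, $548,556.84):
Base rate for 2463.33.96 is 4.5%.
Duty = $548,556.84 × 4.5% = $24,685.06.

$24,685.06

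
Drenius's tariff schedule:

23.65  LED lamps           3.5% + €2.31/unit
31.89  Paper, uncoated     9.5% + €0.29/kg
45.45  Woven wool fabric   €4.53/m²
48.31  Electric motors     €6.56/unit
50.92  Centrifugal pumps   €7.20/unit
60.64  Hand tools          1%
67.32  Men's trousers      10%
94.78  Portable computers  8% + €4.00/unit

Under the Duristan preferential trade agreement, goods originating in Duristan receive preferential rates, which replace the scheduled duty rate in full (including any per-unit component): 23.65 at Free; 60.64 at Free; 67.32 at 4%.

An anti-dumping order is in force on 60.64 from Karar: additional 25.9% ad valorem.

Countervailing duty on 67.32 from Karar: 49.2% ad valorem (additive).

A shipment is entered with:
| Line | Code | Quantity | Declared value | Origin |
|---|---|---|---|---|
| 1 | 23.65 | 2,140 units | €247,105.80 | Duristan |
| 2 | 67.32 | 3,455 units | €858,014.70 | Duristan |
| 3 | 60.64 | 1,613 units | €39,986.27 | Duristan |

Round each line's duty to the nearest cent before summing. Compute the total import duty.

€34,320.59

Line 1 (23.65, Duristan, 2,140 units, €247,105.80):
Base rate for 23.65 is 3.5% + €2.31/unit.
Origin Duristan qualifies under the Drenius–Duristan agreement and 23.65 is covered: preferential rate Free applies instead.
Duty = €247,105.80 × 0% = €0.00.
Line 2 (67.32, Duristan, 3,455 units, €858,014.70):
Base rate for 67.32 is 10%.
Origin Duristan qualifies under the Drenius–Duristan agreement and 67.32 is covered: preferential rate 4% applies instead.
The additional-duty order on 67.32 targets Karar, not Duristan; it does not apply.
Duty = €858,014.70 × 4% = €34,320.59.
Line 3 (60.64, Duristan, 1,613 units, €39,986.27):
Base rate for 60.64 is 1%.
Origin Duristan qualifies under the Drenius–Duristan agreement and 60.64 is covered: preferential rate Free applies instead.
The additional-duty order on 60.64 targets Karar, not Duristan; it does not apply.
Duty = €39,986.27 × 0% = €0.00.
Total = €0.00 + €34,320.59 + €0.00 = €34,320.59.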